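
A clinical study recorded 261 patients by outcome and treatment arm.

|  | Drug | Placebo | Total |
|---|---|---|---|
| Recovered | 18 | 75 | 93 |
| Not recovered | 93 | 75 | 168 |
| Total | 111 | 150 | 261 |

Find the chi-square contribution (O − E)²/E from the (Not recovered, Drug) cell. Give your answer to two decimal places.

6.50

Row total (Not recovered) = 168; column total (Drug) = 111; N = 261.
Expected count E = 168 × 111 / 261 = 71.448.
Contribution = (O − E)²/E = (93 − 71.448)² / 71.448 = 6.50.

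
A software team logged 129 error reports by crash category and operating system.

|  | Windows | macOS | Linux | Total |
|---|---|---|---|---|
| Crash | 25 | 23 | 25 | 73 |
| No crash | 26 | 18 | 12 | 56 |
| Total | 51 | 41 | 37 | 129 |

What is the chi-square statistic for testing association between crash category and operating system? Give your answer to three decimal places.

3.009

Grand total N = 129.
Expected counts (row total × column total / N):
  Crash, Windows: 73×51/129 = 28.8605
  Crash, macOS: 73×41/129 = 23.2016
  Crash, Linux: 73×37/129 = 20.9380
  No crash, Windows: 56×51/129 = 22.1395
  No crash, macOS: 56×41/129 = 17.7984
  No crash, Linux: 56×37/129 = 16.0620
Contributions (O − E)²/E:
  (25 − 28.8605)²/28.8605 = 0.5164
  (23 − 23.2016)²/23.2016 = 0.0018
  (25 − 20.9380)²/20.9380 = 0.7880
  (26 − 22.1395)²/22.1395 = 0.6732
  (18 − 17.7984)²/17.7984 = 0.0023
  (12 − 16.0620)²/16.0620 = 1.0273
χ² = 0.5164 + 0.0018 + 0.7880 + 0.6732 + 0.0023 + 1.0273 = 3.009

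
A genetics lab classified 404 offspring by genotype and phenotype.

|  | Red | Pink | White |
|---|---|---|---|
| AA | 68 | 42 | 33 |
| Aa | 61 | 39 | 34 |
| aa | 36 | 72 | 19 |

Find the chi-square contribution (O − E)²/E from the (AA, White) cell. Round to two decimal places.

Row total (AA) = 143; column total (White) = 86; N = 404.
Expected count E = 143 × 86 / 404 = 30.4406.
Contribution = (O − E)²/E = (33 − 30.4406)² / 30.4406 = 0.22.

0.22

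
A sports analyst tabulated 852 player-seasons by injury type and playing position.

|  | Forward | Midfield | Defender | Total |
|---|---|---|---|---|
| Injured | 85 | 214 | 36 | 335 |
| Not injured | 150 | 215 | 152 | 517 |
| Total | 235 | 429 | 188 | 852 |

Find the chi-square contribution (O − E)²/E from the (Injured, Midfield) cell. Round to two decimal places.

12.18

Row total (Injured) = 335; column total (Midfield) = 429; N = 852.
Expected count E = 335 × 429 / 852 = 168.680.
Contribution = (O − E)²/E = (214 − 168.680)² / 168.680 = 12.18.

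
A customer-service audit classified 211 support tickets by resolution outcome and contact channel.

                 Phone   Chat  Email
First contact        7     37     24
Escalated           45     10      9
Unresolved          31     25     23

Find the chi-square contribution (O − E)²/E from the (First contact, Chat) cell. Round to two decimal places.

8.20

Row total (First contact) = 68; column total (Chat) = 72; N = 211.
Expected count E = 68 × 72 / 211 = 23.204.
Contribution = (O − E)²/E = (37 − 23.204)² / 23.204 = 8.20.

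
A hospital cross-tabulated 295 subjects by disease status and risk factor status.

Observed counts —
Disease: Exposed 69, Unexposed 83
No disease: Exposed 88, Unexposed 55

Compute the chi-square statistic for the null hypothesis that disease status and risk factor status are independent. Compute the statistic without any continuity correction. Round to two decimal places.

7.71

Row totals: 152, 143. Column totals: 157, 138. Grand total N = 295.
Expected counts (row total × column total / N):
  Disease, Exposed: 152×157/295 = 80.895
  Disease, Unexposed: 152×138/295 = 71.105
  No disease, Exposed: 143×157/295 = 76.105
  No disease, Unexposed: 143×138/295 = 66.895
Contributions (O − E)²/E:
  (69 − 80.895)²/80.895 = 1.7491
  (83 − 71.105)²/71.105 = 1.9899
  (88 − 76.105)²/76.105 = 1.8592
  (55 − 66.895)²/66.895 = 2.1151
χ² = 1.7491 + 1.9899 + 1.8592 + 2.1151 = 7.71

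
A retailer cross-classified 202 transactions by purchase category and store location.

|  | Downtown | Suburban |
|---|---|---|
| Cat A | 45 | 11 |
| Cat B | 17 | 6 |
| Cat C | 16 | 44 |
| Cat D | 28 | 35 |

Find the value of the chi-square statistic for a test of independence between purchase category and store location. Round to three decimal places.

Row totals: 56, 23, 60, 63. Column totals: 106, 96. Grand total N = 202.
Expected counts (row total × column total / N):
  Cat A, Downtown: 56×106/202 = 29.3861
  Cat A, Suburban: 56×96/202 = 26.6139
  Cat B, Downtown: 23×106/202 = 12.0693
  Cat B, Suburban: 23×96/202 = 10.9307
  Cat C, Downtown: 60×106/202 = 31.4851
  Cat C, Suburban: 60×96/202 = 28.5149
  Cat D, Downtown: 63×106/202 = 33.0594
  Cat D, Suburban: 63×96/202 = 29.9406
Contributions (O − E)²/E:
  (45 − 29.3861)²/29.3861 = 8.2962
  (11 − 26.6139)²/26.6139 = 9.1604
  (17 − 12.0693)²/12.0693 = 2.0144
  (6 − 10.9307)²/10.9307 = 2.2242
  (16 − 31.4851)²/31.4851 = 7.6159
  (44 − 28.5149)²/28.5149 = 8.4092
  (28 − 33.0594)²/33.0594 = 0.7743
  (35 − 29.9406)²/29.9406 = 0.8549
χ² = 8.2962 + 9.1604 + 2.0144 + 2.2242 + 7.6159 + 8.4092 + 0.7743 + 0.8549 = 39.350

39.350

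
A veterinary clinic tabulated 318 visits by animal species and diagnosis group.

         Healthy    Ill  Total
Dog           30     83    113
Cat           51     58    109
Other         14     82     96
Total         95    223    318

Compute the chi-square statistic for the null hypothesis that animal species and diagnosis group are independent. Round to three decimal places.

Grand total N = 318.
Expected counts (row total × column total / N):
  Dog, Healthy: 113×95/318 = 33.7579
  Dog, Ill: 113×223/318 = 79.2421
  Cat, Healthy: 109×95/318 = 32.5629
  Cat, Ill: 109×223/318 = 76.4371
  Other, Healthy: 96×95/318 = 28.6792
  Other, Ill: 96×223/318 = 67.3208
Contributions (O − E)²/E:
  (30 − 33.7579)²/33.7579 = 0.4183
  (83 − 79.2421)²/79.2421 = 0.1782
  (51 − 32.5629)²/32.5629 = 10.4391
  (58 − 76.4371)²/76.4371 = 4.4471
  (14 − 28.6792)²/28.6792 = 7.5134
  (82 − 67.3208)²/67.3208 = 3.2008
χ² = 0.4183 + 0.1782 + 10.4391 + 4.4471 + 7.5134 + 3.2008 = 26.197

26.197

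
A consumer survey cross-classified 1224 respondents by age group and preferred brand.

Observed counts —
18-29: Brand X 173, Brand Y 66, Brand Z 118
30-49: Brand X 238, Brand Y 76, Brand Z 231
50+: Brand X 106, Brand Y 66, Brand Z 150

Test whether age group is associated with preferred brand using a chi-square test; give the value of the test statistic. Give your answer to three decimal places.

24.164

Row totals: 357, 545, 322. Column totals: 517, 208, 499. Grand total N = 1224.
Expected counts (row total × column total / N):
  18-29, Brand X: 357×517/1224 = 150.7917
  18-29, Brand Y: 357×208/1224 = 60.6667
  18-29, Brand Z: 357×499/1224 = 145.5417
  30-49, Brand X: 545×517/1224 = 230.2002
  30-49, Brand Y: 545×208/1224 = 92.6144
  30-49, Brand Z: 545×499/1224 = 222.1855
  50+, Brand X: 322×517/1224 = 136.0082
  50+, Brand Y: 322×208/1224 = 54.7190
  50+, Brand Z: 322×499/1224 = 131.2729
Contributions (O − E)²/E:
  (173 − 150.7917)²/150.7917 = 3.2708
  (66 − 60.6667)²/60.6667 = 0.4689
  (118 − 145.5417)²/145.5417 = 5.2119
  (238 − 230.2002)²/230.2002 = 0.2643
  (76 − 92.6144)²/92.6144 = 2.9805
  (231 − 222.1855)²/222.1855 = 0.3497
  (106 − 136.0082)²/136.0082 = 6.6209
  (66 − 54.7190)²/54.7190 = 2.3257
  (150 − 131.2729)²/131.2729 = 2.6716
χ² = 3.2708 + 0.4689 + 5.2119 + 0.2643 + 2.9805 + 0.3497 + 6.6209 + 2.3257 + 2.6716 = 24.164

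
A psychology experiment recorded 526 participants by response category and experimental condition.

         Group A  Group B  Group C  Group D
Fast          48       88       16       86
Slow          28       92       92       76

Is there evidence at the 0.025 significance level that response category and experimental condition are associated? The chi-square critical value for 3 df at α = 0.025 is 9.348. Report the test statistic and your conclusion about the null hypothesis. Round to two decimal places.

55.20; reject H₀

Row totals: 238, 288. Column totals: 76, 180, 108, 162. Grand total N = 526.
Expected counts (row total × column total / N):
  Fast, Group A: 238×76/526 = 34.388
  Fast, Group B: 238×180/526 = 81.445
  Fast, Group C: 238×108/526 = 48.867
  Fast, Group D: 238×162/526 = 73.300
  Slow, Group A: 288×76/526 = 41.612
  Slow, Group B: 288×180/526 = 98.555
  Slow, Group C: 288×108/526 = 59.133
  Slow, Group D: 288×162/526 = 88.700
Contributions (O − E)²/E:
  (48 − 34.388)²/34.388 = 5.3881
  (88 − 81.445)²/81.445 = 0.5276
  (16 − 48.867)²/48.867 = 22.1057
  (86 − 73.300)²/73.300 = 2.2004
  (28 − 41.612)²/41.612 = 4.4527
  (92 − 98.555)²/98.555 = 0.4360
  (92 − 59.133)²/59.133 = 18.2680
  (76 − 88.700)²/88.700 = 1.8184
χ² = 5.3881 + 0.5276 + 22.1057 + 2.2004 + 4.4527 + 0.4360 + 18.2680 + 1.8184 = 55.20
df = (2−1)(4−1) = 3. Since 55.20 > 9.348, reject the null hypothesis of independence at α = 0.025.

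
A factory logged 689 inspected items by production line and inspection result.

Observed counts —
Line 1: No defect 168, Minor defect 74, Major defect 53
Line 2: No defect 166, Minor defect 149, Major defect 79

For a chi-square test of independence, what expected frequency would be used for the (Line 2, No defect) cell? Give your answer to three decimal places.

Row total (Line 2) = 394; column total (No defect) = 334; grand total N = 689.
Expected count = (row total × column total) / N = 394 × 334 / 689 = 190.996.

190.996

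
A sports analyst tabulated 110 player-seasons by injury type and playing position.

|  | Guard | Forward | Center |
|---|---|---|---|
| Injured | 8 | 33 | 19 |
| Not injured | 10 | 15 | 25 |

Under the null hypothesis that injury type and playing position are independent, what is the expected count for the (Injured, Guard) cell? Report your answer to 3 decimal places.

Row total (Injured) = 60; column total (Guard) = 18; grand total N = 110.
Expected count = (row total × column total) / N = 60 × 18 / 110 = 9.818.

9.818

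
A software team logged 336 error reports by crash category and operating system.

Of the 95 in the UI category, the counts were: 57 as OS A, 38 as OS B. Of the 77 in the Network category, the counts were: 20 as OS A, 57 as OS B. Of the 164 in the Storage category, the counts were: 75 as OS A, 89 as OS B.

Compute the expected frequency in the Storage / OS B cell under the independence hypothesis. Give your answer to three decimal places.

Row total (Storage) = 164; column total (OS B) = 184; grand total N = 336.
Expected count = (row total × column total) / N = 164 × 184 / 336 = 89.810.

89.810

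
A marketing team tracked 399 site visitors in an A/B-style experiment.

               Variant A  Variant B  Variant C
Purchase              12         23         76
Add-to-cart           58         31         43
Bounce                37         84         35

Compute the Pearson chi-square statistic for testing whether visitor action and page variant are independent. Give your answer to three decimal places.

90.657

Row totals: 111, 132, 156. Column totals: 107, 138, 154. Grand total N = 399.
Expected counts (row total × column total / N):
  Purchase, Variant A: 111×107/399 = 29.76692
  Purchase, Variant B: 111×138/399 = 38.39098
  Purchase, Variant C: 111×154/399 = 42.84211
  Add-to-cart, Variant A: 132×107/399 = 35.39850
  Add-to-cart, Variant B: 132×138/399 = 45.65414
  Add-to-cart, Variant C: 132×154/399 = 50.94737
  Bounce, Variant A: 156×107/399 = 41.83459
  Bounce, Variant B: 156×138/399 = 53.95489
  Bounce, Variant C: 156×154/399 = 60.21053
Contributions (O − E)²/E:
  (12 − 29.76692)²/29.76692 = 10.6045
  (23 − 38.39098)²/38.39098 = 6.1703
  (76 − 42.84211)²/42.84211 = 25.6627
  (58 − 35.39850)²/35.39850 = 14.4308
  (31 − 45.65414)²/45.65414 = 4.7037
  (43 − 50.94737)²/50.94737 = 1.2397
  (37 − 41.83459)²/41.83459 = 0.5587
  (84 − 53.95489)²/53.95489 = 16.7308
  (35 − 60.21053)²/60.21053 = 10.5558
χ² = 10.6045 + 6.1703 + 25.6627 + 14.4308 + 4.7037 + 1.2397 + 0.5587 + 16.7308 + 10.5558 = 90.657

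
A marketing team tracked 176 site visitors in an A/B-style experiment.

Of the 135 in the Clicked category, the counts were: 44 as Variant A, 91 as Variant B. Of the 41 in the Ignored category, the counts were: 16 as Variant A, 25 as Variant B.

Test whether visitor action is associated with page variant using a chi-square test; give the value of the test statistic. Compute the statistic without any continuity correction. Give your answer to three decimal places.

0.579

Row totals: 135, 41. Column totals: 60, 116. Grand total N = 176.
Expected counts (row total × column total / N):
  Clicked, Variant A: 135×60/176 = 46.0227
  Clicked, Variant B: 135×116/176 = 88.9773
  Ignored, Variant A: 41×60/176 = 13.9773
  Ignored, Variant B: 41×116/176 = 27.0227
Contributions (O − E)²/E:
  (44 − 46.0227)²/46.0227 = 0.0889
  (91 − 88.9773)²/88.9773 = 0.0460
  (16 − 13.9773)²/13.9773 = 0.2927
  (25 − 27.0227)²/27.0227 = 0.1514
χ² = 0.0889 + 0.0460 + 0.2927 + 0.1514 = 0.579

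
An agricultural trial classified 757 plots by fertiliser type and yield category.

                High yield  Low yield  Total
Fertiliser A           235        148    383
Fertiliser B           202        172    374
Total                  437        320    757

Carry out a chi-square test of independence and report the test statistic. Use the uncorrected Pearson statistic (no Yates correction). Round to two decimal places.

4.19

Grand total N = 757.
Expected counts (row total × column total / N):
  Fertiliser A, High yield: 383×437/757 = 221.098
  Fertiliser A, Low yield: 383×320/757 = 161.902
  Fertiliser B, High yield: 374×437/757 = 215.902
  Fertiliser B, Low yield: 374×320/757 = 158.098
Contributions (O − E)²/E:
  (235 − 221.098)²/221.098 = 0.8741
  (148 − 161.902)²/161.902 = 1.1937
  (202 − 215.902)²/215.902 = 0.8952
  (172 − 158.098)²/158.098 = 1.2224
χ² = 0.8741 + 1.1937 + 0.8952 + 1.2224 = 4.19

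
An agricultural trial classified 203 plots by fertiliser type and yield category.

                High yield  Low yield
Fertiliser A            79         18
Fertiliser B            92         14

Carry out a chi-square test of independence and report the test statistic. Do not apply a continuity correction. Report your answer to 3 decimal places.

1.091

Row totals: 97, 106. Column totals: 171, 32. Grand total N = 203.
Expected counts (row total × column total / N):
  Fertiliser A, High yield: 97×171/203 = 81.7094
  Fertiliser A, Low yield: 97×32/203 = 15.2906
  Fertiliser B, High yield: 106×171/203 = 89.2906
  Fertiliser B, Low yield: 106×32/203 = 16.7094
Contributions (O − E)²/E:
  (79 − 81.7094)²/81.7094 = 0.0898
  (18 − 15.2906)²/15.2906 = 0.4801
  (92 − 89.2906)²/89.2906 = 0.0822
  (14 − 16.7094)²/16.7094 = 0.4393
χ² = 0.0898 + 0.4801 + 0.0822 + 0.4393 = 1.091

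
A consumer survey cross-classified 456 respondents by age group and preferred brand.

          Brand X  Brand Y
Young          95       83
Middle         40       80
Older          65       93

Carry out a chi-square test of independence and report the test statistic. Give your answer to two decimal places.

12.41

Row totals: 178, 120, 158. Column totals: 200, 256. Grand total N = 456.
Expected counts (row total × column total / N):
  Young, Brand X: 178×200/456 = 78.0702
  Young, Brand Y: 178×256/456 = 99.9298
  Middle, Brand X: 120×200/456 = 52.6316
  Middle, Brand Y: 120×256/456 = 67.3684
  Older, Brand X: 158×200/456 = 69.2982
  Older, Brand Y: 158×256/456 = 88.7018
Contributions (O − E)²/E:
  (95 − 78.0702)²/78.0702 = 3.6713
  (83 − 99.9298)²/99.9298 = 2.8682
  (40 − 52.6316)²/52.6316 = 3.0316
  (80 − 67.3684)²/67.3684 = 2.3684
  (65 − 69.2982)²/69.2982 = 0.2666
  (93 − 88.7018)²/88.7018 = 0.2083
χ² = 3.6713 + 2.8682 + 3.0316 + 2.3684 + 0.2666 + 0.2083 = 12.41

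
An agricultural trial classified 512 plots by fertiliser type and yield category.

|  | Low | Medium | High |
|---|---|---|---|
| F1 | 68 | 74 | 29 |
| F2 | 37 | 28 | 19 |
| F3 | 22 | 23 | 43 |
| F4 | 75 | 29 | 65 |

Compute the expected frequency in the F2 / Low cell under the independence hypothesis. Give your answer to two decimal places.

Row total (F2) = 84; column total (Low) = 202; grand total N = 512.
Expected count = (row total × column total) / N = 84 × 202 / 512 = 33.14.

33.14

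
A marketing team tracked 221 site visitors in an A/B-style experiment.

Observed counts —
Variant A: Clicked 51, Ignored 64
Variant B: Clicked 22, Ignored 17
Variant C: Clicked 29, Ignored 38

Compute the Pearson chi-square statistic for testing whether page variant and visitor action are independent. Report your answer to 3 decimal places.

2.024

Row totals: 115, 39, 67. Column totals: 102, 119. Grand total N = 221.
Expected counts (row total × column total / N):
  Variant A, Clicked: 115×102/221 = 53.0769
  Variant A, Ignored: 115×119/221 = 61.9231
  Variant B, Clicked: 39×102/221 = 18.0000
  Variant B, Ignored: 39×119/221 = 21.0000
  Variant C, Clicked: 67×102/221 = 30.9231
  Variant C, Ignored: 67×119/221 = 36.0769
Contributions (O − E)²/E:
  (51 − 53.0769)²/53.0769 = 0.0813
  (64 − 61.9231)²/61.9231 = 0.0697
  (22 − 18.0000)²/18.0000 = 0.8889
  (17 − 21.0000)²/21.0000 = 0.7619
  (29 − 30.9231)²/30.9231 = 0.1196
  (38 − 36.0769)²/36.0769 = 0.1025
χ² = 0.0813 + 0.0697 + 0.8889 + 0.7619 + 0.1196 + 0.1025 = 2.024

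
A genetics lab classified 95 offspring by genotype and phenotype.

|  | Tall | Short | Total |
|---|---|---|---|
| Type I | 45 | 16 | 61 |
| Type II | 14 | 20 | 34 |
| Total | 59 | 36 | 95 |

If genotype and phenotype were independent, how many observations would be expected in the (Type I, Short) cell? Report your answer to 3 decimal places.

Row total (Type I) = 61; column total (Short) = 36; grand total N = 95.
Expected count = (row total × column total) / N = 61 × 36 / 95 = 23.116.

23.116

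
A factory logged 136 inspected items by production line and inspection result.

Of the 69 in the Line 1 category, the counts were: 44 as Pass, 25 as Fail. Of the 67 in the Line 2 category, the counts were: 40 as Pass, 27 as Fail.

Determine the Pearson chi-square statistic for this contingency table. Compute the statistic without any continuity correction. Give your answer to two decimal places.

0.24

Row totals: 69, 67. Column totals: 84, 52. Grand total N = 136.
Expected counts (row total × column total / N):
  Line 1, Pass: 69×84/136 = 42.618
  Line 1, Fail: 69×52/136 = 26.382
  Line 2, Pass: 67×84/136 = 41.382
  Line 2, Fail: 67×52/136 = 25.618
Contributions (O − E)²/E:
  (44 − 42.618)²/42.618 = 0.0448
  (25 − 26.382)²/26.382 = 0.0724
  (40 − 41.382)²/41.382 = 0.0462
  (27 − 25.618)²/25.618 = 0.0746
χ² = 0.0448 + 0.0724 + 0.0462 + 0.0746 = 0.24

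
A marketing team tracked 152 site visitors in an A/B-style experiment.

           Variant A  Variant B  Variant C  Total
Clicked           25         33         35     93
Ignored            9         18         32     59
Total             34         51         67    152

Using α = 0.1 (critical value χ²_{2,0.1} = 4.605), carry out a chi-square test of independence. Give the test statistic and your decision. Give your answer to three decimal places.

4.706; reject H₀

Grand total N = 152.
Expected counts (row total × column total / N):
  Clicked, Variant A: 93×34/152 = 20.8026
  Clicked, Variant B: 93×51/152 = 31.2039
  Clicked, Variant C: 93×67/152 = 40.9934
  Ignored, Variant A: 59×34/152 = 13.1974
  Ignored, Variant B: 59×51/152 = 19.7961
  Ignored, Variant C: 59×67/152 = 26.0066
Contributions (O − E)²/E:
  (25 − 20.8026)²/20.8026 = 0.8469
  (33 − 31.2039)²/31.2039 = 0.1034
  (35 − 40.9934)²/40.9934 = 0.8763
  (9 − 13.1974)²/13.1974 = 1.3350
  (18 − 19.7961)²/19.7961 = 0.1630
  (32 − 26.0066)²/26.0066 = 1.3812
χ² = 0.8469 + 0.1034 + 0.8763 + 1.3350 + 0.1630 + 1.3812 = 4.706
df = (2−1)(3−1) = 2. Since 4.706 > 4.605, reject the null hypothesis of independence at α = 0.1.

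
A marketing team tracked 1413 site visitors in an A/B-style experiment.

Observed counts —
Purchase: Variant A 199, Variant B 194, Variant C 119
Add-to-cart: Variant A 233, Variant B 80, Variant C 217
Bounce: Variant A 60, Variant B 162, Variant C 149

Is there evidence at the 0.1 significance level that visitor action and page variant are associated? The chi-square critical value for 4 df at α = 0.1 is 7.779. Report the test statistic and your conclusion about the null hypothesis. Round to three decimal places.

Row totals: 512, 530, 371. Column totals: 492, 436, 485. Grand total N = 1413.
Expected counts (row total × column total / N):
  Purchase, Variant A: 512×492/1413 = 178.2760
  Purchase, Variant B: 512×436/1413 = 157.9844
  Purchase, Variant C: 512×485/1413 = 175.7396
  Add-to-cart, Variant A: 530×492/1413 = 184.5435
  Add-to-cart, Variant B: 530×436/1413 = 163.5386
  Add-to-cart, Variant C: 530×485/1413 = 181.9179
  Bounce, Variant A: 371×492/1413 = 129.1805
  Bounce, Variant B: 371×436/1413 = 114.4770
  Bounce, Variant C: 371×485/1413 = 127.3425
Contributions (O − E)²/E:
  (199 − 178.2760)²/178.2760 = 2.4091
  (194 − 157.9844)²/157.9844 = 8.2105
  (119 − 175.7396)²/175.7396 = 18.3190
  (233 − 184.5435)²/184.5435 = 12.7235
  (80 − 163.5386)²/163.5386 = 42.6731
  (217 − 181.9179)²/181.9179 = 6.7654
  (60 − 129.1805)²/129.1805 = 37.0485
  (162 − 114.4770)²/114.4770 = 19.7283
  (149 − 127.3425)²/127.3425 = 3.6834
χ² = 2.4091 + 8.2105 + 18.3190 + 12.7235 + 42.6731 + 6.7654 + 37.0485 + 19.7283 + 3.6834 = 151.561
df = (3−1)(3−1) = 4. Since 151.561 > 7.779, reject the null hypothesis of independence at α = 0.1.

151.561; reject H₀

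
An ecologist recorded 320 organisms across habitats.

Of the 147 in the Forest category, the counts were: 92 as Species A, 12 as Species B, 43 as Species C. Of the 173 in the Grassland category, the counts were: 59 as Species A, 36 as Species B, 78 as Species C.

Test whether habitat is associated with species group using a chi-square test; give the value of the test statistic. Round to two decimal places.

27.40

Row totals: 147, 173. Column totals: 151, 48, 121. Grand total N = 320.
Expected counts (row total × column total / N):
  Forest, Species A: 147×151/320 = 69.366
  Forest, Species B: 147×48/320 = 22.050
  Forest, Species C: 147×121/320 = 55.584
  Grassland, Species A: 173×151/320 = 81.634
  Grassland, Species B: 173×48/320 = 25.950
  Grassland, Species C: 173×121/320 = 65.416
Contributions (O − E)²/E:
  (92 − 69.366)²/69.366 = 7.3854
  (12 − 22.050)²/22.050 = 4.5806
  (43 − 55.584)²/55.584 = 2.8490
  (59 − 81.634)²/81.634 = 6.2755
  (36 − 25.950)²/25.950 = 3.8922
  (78 − 65.416)²/65.416 = 2.4208
χ² = 7.3854 + 4.5806 + 2.8490 + 6.2755 + 3.8922 + 2.4208 = 27.40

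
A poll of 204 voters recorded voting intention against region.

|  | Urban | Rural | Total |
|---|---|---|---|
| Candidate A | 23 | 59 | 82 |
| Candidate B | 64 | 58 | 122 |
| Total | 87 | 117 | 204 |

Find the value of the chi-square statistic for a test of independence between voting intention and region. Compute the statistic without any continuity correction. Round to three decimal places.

Grand total N = 204.
Expected counts (row total × column total / N):
  Candidate A, Urban: 82×87/204 = 34.9706
  Candidate A, Rural: 82×117/204 = 47.0294
  Candidate B, Urban: 122×87/204 = 52.0294
  Candidate B, Rural: 122×117/204 = 69.9706
Contributions (O − E)²/E:
  (23 − 34.9706)²/34.9706 = 4.0976
  (59 − 47.0294)²/47.0294 = 3.0469
  (64 − 52.0294)²/52.0294 = 2.7541
  (58 − 69.9706)²/69.9706 = 2.0479
χ² = 4.0976 + 3.0469 + 2.7541 + 2.0479 = 11.947

11.947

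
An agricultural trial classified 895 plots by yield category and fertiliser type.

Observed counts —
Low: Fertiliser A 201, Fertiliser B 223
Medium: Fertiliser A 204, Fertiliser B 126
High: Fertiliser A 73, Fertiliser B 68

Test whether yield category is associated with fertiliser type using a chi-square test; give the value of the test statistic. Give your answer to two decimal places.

Row totals: 424, 330, 141. Column totals: 478, 417. Grand total N = 895.
Expected counts (row total × column total / N):
  Low, Fertiliser A: 424×478/895 = 226.449
  Low, Fertiliser B: 424×417/895 = 197.551
  Medium, Fertiliser A: 330×478/895 = 176.246
  Medium, Fertiliser B: 330×417/895 = 153.754
  High, Fertiliser A: 141×478/895 = 75.305
  High, Fertiliser B: 141×417/895 = 65.695
Contributions (O − E)²/E:
  (201 − 226.449)²/226.449 = 2.8600
  (223 − 197.551)²/197.551 = 3.2784
  (204 − 176.246)²/176.246 = 4.3705
  (126 − 153.754)²/153.754 = 5.0099
  (73 − 75.305)²/75.305 = 0.0706
  (68 − 65.695)²/65.695 = 0.0809
χ² = 2.8600 + 3.2784 + 4.3705 + 5.0099 + 0.0706 + 0.0809 = 15.67

15.67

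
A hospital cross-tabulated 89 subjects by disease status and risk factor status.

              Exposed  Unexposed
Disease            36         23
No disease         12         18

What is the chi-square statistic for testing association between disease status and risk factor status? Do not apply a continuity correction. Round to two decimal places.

Row totals: 59, 30. Column totals: 48, 41. Grand total N = 89.
Expected counts (row total × column total / N):
  Disease, Exposed: 59×48/89 = 31.820
  Disease, Unexposed: 59×41/89 = 27.180
  No disease, Exposed: 30×48/89 = 16.180
  No disease, Unexposed: 30×41/89 = 13.820
Contributions (O − E)²/E:
  (36 − 31.820)²/31.820 = 0.5491
  (23 − 27.180)²/27.180 = 0.6428
  (12 − 16.180)²/16.180 = 1.0799
  (18 − 13.820)²/13.820 = 1.2643
χ² = 0.5491 + 0.6428 + 1.0799 + 1.2643 = 3.54

3.54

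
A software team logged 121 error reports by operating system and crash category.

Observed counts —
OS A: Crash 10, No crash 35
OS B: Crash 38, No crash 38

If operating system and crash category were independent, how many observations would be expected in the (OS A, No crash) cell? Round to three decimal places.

27.149

Row total (OS A) = 45; column total (No crash) = 73; grand total N = 121.
Expected count = (row total × column total) / N = 45 × 73 / 121 = 27.149.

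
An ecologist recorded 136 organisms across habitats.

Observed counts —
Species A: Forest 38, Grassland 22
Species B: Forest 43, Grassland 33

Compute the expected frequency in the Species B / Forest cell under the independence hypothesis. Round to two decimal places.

45.26

Row total (Species B) = 76; column total (Forest) = 81; grand total N = 136.
Expected count = (row total × column total) / N = 76 × 81 / 136 = 45.26.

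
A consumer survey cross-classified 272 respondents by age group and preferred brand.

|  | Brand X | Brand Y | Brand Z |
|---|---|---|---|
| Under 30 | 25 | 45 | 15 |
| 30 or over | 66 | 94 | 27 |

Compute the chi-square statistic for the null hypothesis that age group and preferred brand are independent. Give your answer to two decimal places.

Row totals: 85, 187. Column totals: 91, 139, 42. Grand total N = 272.
Expected counts (row total × column total / N):
  Under 30, Brand X: 85×91/272 = 28.438
  Under 30, Brand Y: 85×139/272 = 43.438
  Under 30, Brand Z: 85×42/272 = 13.125
  30 or over, Brand X: 187×91/272 = 62.562
  30 or over, Brand Y: 187×139/272 = 95.562
  30 or over, Brand Z: 187×42/272 = 28.875
Contributions (O − E)²/E:
  (25 − 28.438)²/28.438 = 0.4156
  (45 − 43.438)²/43.438 = 0.0562
  (15 − 13.125)²/13.125 = 0.2679
  (66 − 62.562)²/62.562 = 0.1889
  (94 − 95.562)²/95.562 = 0.0255
  (27 − 28.875)²/28.875 = 0.1218
χ² = 0.4156 + 0.0562 + 0.2679 + 0.1889 + 0.0255 + 0.1218 = 1.08

1.08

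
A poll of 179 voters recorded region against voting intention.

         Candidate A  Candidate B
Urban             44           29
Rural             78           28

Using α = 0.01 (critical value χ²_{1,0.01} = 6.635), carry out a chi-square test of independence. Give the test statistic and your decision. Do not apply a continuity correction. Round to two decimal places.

Row totals: 73, 106. Column totals: 122, 57. Grand total N = 179.
Expected counts (row total × column total / N):
  Urban, Candidate A: 73×122/179 = 49.754
  Urban, Candidate B: 73×57/179 = 23.246
  Rural, Candidate A: 106×122/179 = 72.246
  Rural, Candidate B: 106×57/179 = 33.754
Contributions (O − E)²/E:
  (44 − 49.754)²/49.754 = 0.6654
  (29 − 23.246)²/23.246 = 1.4243
  (78 − 72.246)²/72.246 = 0.4583
  (28 − 33.754)²/33.754 = 0.9809
χ² = 0.6654 + 1.4243 + 0.4583 + 0.9809 = 3.53
df = (2−1)(2−1) = 1. Since 3.53 < 6.635, fail to reject the null hypothesis of independence at α = 0.01.

3.53; fail to reject H₀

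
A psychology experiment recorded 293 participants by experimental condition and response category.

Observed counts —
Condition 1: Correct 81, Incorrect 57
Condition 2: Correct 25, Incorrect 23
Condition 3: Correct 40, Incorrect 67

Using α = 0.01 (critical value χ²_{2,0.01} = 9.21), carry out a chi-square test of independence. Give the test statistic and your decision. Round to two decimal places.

11.07; reject H₀

Row totals: 138, 48, 107. Column totals: 146, 147. Grand total N = 293.
Expected counts (row total × column total / N):
  Condition 1, Correct: 138×146/293 = 68.765
  Condition 1, Incorrect: 138×147/293 = 69.235
  Condition 2, Correct: 48×146/293 = 23.918
  Condition 2, Incorrect: 48×147/293 = 24.082
  Condition 3, Correct: 107×146/293 = 53.317
  Condition 3, Incorrect: 107×147/293 = 53.683
Contributions (O − E)²/E:
  (81 − 68.765)²/68.765 = 2.1769
  (57 − 69.235)²/69.235 = 2.1621
  (25 − 23.918)²/23.918 = 0.0489
  (23 − 24.082)²/24.082 = 0.0486
  (40 − 53.317)²/53.317 = 3.3262
  (67 − 53.683)²/53.683 = 3.3035
χ² = 2.1769 + 2.1621 + 0.0489 + 0.0486 + 3.3262 + 3.3035 = 11.07
df = (3−1)(2−1) = 2. Since 11.07 > 9.21, reject the null hypothesis of independence at α = 0.01.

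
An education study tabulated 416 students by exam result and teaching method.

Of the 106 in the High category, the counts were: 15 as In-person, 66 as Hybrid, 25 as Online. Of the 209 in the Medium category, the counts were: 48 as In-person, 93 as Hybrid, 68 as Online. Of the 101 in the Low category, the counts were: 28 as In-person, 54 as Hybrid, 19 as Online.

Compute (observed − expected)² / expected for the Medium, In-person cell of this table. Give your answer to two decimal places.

0.11

Row total (Medium) = 209; column total (In-person) = 91; N = 416.
Expected count E = 209 × 91 / 416 = 45.719.
Contribution = (O − E)²/E = (48 − 45.719)² / 45.719 = 0.11.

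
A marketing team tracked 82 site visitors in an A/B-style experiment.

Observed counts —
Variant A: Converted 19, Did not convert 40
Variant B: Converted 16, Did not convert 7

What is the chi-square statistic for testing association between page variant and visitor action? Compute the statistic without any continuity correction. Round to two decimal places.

Row totals: 59, 23. Column totals: 35, 47. Grand total N = 82.
Expected counts (row total × column total / N):
  Variant A, Converted: 59×35/82 = 25.183
  Variant A, Did not convert: 59×47/82 = 33.817
  Variant B, Converted: 23×35/82 = 9.817
  Variant B, Did not convert: 23×47/82 = 13.183
Contributions (O − E)²/E:
  (19 − 25.183)²/25.183 = 1.5181
  (40 − 33.817)²/33.817 = 1.1305
  (16 − 9.817)²/9.817 = 3.8942
  (7 − 13.183)²/13.183 = 2.8999
χ² = 1.5181 + 1.1305 + 3.8942 + 2.8999 = 9.44

9.44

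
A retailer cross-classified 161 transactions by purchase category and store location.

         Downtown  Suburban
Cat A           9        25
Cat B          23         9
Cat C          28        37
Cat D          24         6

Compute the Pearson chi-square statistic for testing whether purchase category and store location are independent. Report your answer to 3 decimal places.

Row totals: 34, 32, 65, 30. Column totals: 84, 77. Grand total N = 161.
Expected counts (row total × column total / N):
  Cat A, Downtown: 34×84/161 = 17.7391
  Cat A, Suburban: 34×77/161 = 16.2609
  Cat B, Downtown: 32×84/161 = 16.6957
  Cat B, Suburban: 32×77/161 = 15.3043
  Cat C, Downtown: 65×84/161 = 33.9130
  Cat C, Suburban: 65×77/161 = 31.0870
  Cat D, Downtown: 30×84/161 = 15.6522
  Cat D, Suburban: 30×77/161 = 14.3478
Contributions (O − E)²/E:
  (9 − 17.7391)²/17.7391 = 4.3053
  (25 − 16.2609)²/16.2609 = 4.6967
  (23 − 16.6957)²/16.6957 = 2.3805
  (9 − 15.3043)²/15.3043 = 2.5969
  (28 − 33.9130)²/33.9130 = 1.0310
  (37 − 31.0870)²/31.0870 = 1.1247
  (24 − 15.6522)²/15.6522 = 4.4521
  (6 − 14.3478)²/14.3478 = 4.8569
χ² = 4.3053 + 4.6967 + 2.3805 + 2.5969 + 1.0310 + 1.1247 + 4.4521 + 4.8569 = 25.444

25.444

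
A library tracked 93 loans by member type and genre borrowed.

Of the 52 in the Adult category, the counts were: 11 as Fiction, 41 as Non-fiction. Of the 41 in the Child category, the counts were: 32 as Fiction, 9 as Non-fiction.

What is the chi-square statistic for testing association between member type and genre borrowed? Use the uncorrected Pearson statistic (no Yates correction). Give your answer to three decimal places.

Row totals: 52, 41. Column totals: 43, 50. Grand total N = 93.
Expected counts (row total × column total / N):
  Adult, Fiction: 52×43/93 = 24.0430
  Adult, Non-fiction: 52×50/93 = 27.9570
  Child, Fiction: 41×43/93 = 18.9570
  Child, Non-fiction: 41×50/93 = 22.0430
Contributions (O − E)²/E:
  (11 − 24.0430)²/24.0430 = 7.0756
  (41 − 27.9570)²/27.9570 = 6.0851
  (32 − 18.9570)²/18.9570 = 8.9740
  (9 − 22.0430)²/22.0430 = 7.7176
χ² = 7.0756 + 6.0851 + 8.9740 + 7.7176 = 29.852

29.852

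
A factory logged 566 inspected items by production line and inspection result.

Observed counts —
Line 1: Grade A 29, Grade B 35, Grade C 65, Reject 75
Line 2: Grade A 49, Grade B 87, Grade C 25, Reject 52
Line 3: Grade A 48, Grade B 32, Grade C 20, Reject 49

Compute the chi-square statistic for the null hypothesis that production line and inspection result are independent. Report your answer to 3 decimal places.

67.347

Row totals: 204, 213, 149. Column totals: 126, 154, 110, 176. Grand total N = 566.
Expected counts (row total × column total / N):
  Line 1, Grade A: 204×126/566 = 45.41343
  Line 1, Grade B: 204×154/566 = 55.50530
  Line 1, Grade C: 204×110/566 = 39.64664
  Line 1, Reject: 204×176/566 = 63.43463
  Line 2, Grade A: 213×126/566 = 47.41696
  Line 2, Grade B: 213×154/566 = 57.95406
  Line 2, Grade C: 213×110/566 = 41.39576
  Line 2, Reject: 213×176/566 = 66.23322
  Line 3, Grade A: 149×126/566 = 33.16961
  Line 3, Grade B: 149×154/566 = 40.54064
  Line 3, Grade C: 149×110/566 = 28.95760
  Line 3, Reject: 149×176/566 = 46.33216
Contributions (O − E)²/E:
  (29 − 45.41343)²/45.41343 = 5.9322
  (35 − 55.50530)²/55.50530 = 7.5753
  (65 − 39.64664)²/39.64664 = 16.2130
  (75 − 63.43463)²/63.43463 = 2.1086
  (49 − 47.41696)²/47.41696 = 0.0529
  (87 − 57.95406)²/57.95406 = 14.5575
  (25 − 41.39576)²/41.39576 = 6.4939
  (52 − 66.23322)²/66.23322 = 3.0587
  (48 − 33.16961)²/33.16961 = 6.6308
  (32 − 40.54064)²/40.54064 = 1.7992
  (20 − 28.95760)²/28.95760 = 2.7709
  (49 − 46.33216)²/46.33216 = 0.1536
χ² = 5.9322 + 7.5753 + 16.2130 + 2.1086 + 0.0529 + 14.5575 + 6.4939 + 3.0587 + 6.6308 + 1.7992 + 2.7709 + 0.1536 = 67.347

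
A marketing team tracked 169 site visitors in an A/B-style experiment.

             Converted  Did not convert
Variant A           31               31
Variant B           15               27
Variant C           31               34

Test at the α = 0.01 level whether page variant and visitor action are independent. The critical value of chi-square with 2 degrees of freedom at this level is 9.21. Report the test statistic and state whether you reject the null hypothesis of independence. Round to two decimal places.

2.25; fail to reject H₀

Row totals: 62, 42, 65. Column totals: 77, 92. Grand total N = 169.
Expected counts (row total × column total / N):
  Variant A, Converted: 62×77/169 = 28.249
  Variant A, Did not convert: 62×92/169 = 33.751
  Variant B, Converted: 42×77/169 = 19.136
  Variant B, Did not convert: 42×92/169 = 22.864
  Variant C, Converted: 65×77/169 = 29.615
  Variant C, Did not convert: 65×92/169 = 35.385
Contributions (O − E)²/E:
  (31 − 28.249)²/28.249 = 0.2679
  (31 − 33.751)²/33.751 = 0.2242
  (15 − 19.136)²/19.136 = 0.8939
  (27 − 22.864)²/22.864 = 0.7482
  (31 − 29.615)²/29.615 = 0.0648
  (34 − 35.385)²/35.385 = 0.0542
χ² = 0.2679 + 0.2242 + 0.8939 + 0.7482 + 0.0648 + 0.0542 = 2.25
df = (3−1)(2−1) = 2. Since 2.25 < 9.21, fail to reject the null hypothesis of independence at α = 0.01.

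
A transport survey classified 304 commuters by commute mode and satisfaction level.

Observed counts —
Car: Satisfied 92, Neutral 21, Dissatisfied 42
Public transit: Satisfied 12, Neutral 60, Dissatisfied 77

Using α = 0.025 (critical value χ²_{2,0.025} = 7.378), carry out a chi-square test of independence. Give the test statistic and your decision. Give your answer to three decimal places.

90.527; reject H₀

Row totals: 155, 149. Column totals: 104, 81, 119. Grand total N = 304.
Expected counts (row total × column total / N):
  Car, Satisfied: 155×104/304 = 53.0263
  Car, Neutral: 155×81/304 = 41.2993
  Car, Dissatisfied: 155×119/304 = 60.6743
  Public transit, Satisfied: 149×104/304 = 50.9737
  Public transit, Neutral: 149×81/304 = 39.7007
  Public transit, Dissatisfied: 149×119/304 = 58.3257
Contributions (O − E)²/E:
  (92 − 53.0263)²/53.0263 = 28.6452
  (21 − 41.2993)²/41.2993 = 9.9774
  (42 − 60.6743)²/60.6743 = 5.7476
  (12 − 50.9737)²/50.9737 = 29.7987
  (60 − 39.7007)²/39.7007 = 10.3792
  (77 − 58.3257)²/58.3257 = 5.9790
χ² = 28.6452 + 9.9774 + 5.7476 + 29.7987 + 10.3792 + 5.9790 = 90.527
df = (2−1)(3−1) = 2. Since 90.527 > 7.378, reject the null hypothesis of independence at α = 0.025.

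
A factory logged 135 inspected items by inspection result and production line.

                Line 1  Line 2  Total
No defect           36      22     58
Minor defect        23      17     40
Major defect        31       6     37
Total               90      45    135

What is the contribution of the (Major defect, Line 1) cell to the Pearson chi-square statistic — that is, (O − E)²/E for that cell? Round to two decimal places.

1.63

Row total (Major defect) = 37; column total (Line 1) = 90; N = 135.
Expected count E = 37 × 90 / 135 = 24.667.
Contribution = (O − E)²/E = (31 − 24.667)² / 24.667 = 1.63.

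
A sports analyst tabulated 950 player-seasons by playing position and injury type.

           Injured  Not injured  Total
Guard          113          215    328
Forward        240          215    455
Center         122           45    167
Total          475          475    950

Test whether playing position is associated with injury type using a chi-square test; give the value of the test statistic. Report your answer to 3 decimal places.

68.596

Grand total N = 950.
Expected counts (row total × column total / N):
  Guard, Injured: 328×475/950 = 164.0000
  Guard, Not injured: 328×475/950 = 164.0000
  Forward, Injured: 455×475/950 = 227.5000
  Forward, Not injured: 455×475/950 = 227.5000
  Center, Injured: 167×475/950 = 83.5000
  Center, Not injured: 167×475/950 = 83.5000
Contributions (O − E)²/E:
  (113 − 164.0000)²/164.0000 = 15.8598
  (215 − 164.0000)²/164.0000 = 15.8598
  (240 − 227.5000)²/227.5000 = 0.6868
  (215 − 227.5000)²/227.5000 = 0.6868
  (122 − 83.5000)²/83.5000 = 17.7515
  (45 − 83.5000)²/83.5000 = 17.7515
χ² = 15.8598 + 15.8598 + 0.6868 + 0.6868 + 17.7515 + 17.7515 = 68.596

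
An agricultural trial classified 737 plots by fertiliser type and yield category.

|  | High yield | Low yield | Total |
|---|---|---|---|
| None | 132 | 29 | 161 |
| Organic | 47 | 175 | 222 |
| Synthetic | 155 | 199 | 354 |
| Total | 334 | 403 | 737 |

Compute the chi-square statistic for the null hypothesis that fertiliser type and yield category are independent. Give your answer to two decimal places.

Grand total N = 737.
Expected counts (row total × column total / N):
  None, High yield: 161×334/737 = 72.963
  None, Low yield: 161×403/737 = 88.037
  Organic, High yield: 222×334/737 = 100.608
  Organic, Low yield: 222×403/737 = 121.392
  Synthetic, High yield: 354×334/737 = 160.429
  Synthetic, Low yield: 354×403/737 = 193.571
Contributions (O − E)²/E:
  (132 − 72.963)²/72.963 = 47.7690
  (29 − 88.037)²/88.037 = 39.5898
  (47 − 100.608)²/100.608 = 28.5645
  (175 − 121.392)²/121.392 = 23.6739
  (155 − 160.429)²/160.429 = 0.1837
  (199 − 193.571)²/193.571 = 0.1523
χ² = 47.7690 + 39.5898 + 28.5645 + 23.6739 + 0.1837 + 0.1523 = 139.93

139.93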